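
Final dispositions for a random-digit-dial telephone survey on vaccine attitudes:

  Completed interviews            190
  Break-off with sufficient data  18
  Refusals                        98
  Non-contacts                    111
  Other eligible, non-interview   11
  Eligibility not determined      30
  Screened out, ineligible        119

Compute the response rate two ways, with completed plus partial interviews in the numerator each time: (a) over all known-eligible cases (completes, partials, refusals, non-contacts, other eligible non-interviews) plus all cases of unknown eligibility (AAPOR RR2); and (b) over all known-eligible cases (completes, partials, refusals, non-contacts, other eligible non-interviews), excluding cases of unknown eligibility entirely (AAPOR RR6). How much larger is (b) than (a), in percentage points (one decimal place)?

3.2

Top: 190 + 18 = 208
Denominator: 190 + 18 + 98 + 111 + 11 + 30 = 458
RR2 = 208 / 458 = 0.4541
Denominator: 190 + 18 + 98 + 111 + 11 = 428
RR6 = 208 / 428 = 0.4860
Difference = 48.60 − 45.41 = 3.19 percentage points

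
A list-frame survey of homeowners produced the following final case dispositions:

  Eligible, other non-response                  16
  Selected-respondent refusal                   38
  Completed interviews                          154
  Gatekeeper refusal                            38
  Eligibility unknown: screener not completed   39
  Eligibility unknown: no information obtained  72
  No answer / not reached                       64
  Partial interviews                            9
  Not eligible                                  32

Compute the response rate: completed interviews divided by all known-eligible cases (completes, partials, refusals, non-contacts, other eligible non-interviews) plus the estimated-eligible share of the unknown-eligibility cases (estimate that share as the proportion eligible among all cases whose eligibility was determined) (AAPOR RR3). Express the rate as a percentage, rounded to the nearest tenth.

36.7%

Refusals = 38 + 38 = 76
Undetermined eligibility = 39 + 72 = 111
Top = 154
Known eligible = 154 + 9 + 76 + 64 + 16 = 319
e = 319 / (319 + 32) = 319 / 351 = 0.9088
Estimated eligible among unknowns = 0.9088 × 111 = 100.88
Denom = 319 + 100.88 = 419.88
RR3 = 154 / 419.88 = 0.3668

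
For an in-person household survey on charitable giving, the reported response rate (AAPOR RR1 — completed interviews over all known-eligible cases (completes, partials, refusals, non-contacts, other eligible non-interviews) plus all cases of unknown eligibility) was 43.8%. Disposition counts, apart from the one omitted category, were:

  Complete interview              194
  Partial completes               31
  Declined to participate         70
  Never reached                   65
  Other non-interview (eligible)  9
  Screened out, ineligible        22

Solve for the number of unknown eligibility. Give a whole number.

RR1 = 194 / D = 0.438
D = 194 / 0.438 = 442.9
Rest of base = 369
unknown eligibility = 442.9 − 369 ≈ 74

74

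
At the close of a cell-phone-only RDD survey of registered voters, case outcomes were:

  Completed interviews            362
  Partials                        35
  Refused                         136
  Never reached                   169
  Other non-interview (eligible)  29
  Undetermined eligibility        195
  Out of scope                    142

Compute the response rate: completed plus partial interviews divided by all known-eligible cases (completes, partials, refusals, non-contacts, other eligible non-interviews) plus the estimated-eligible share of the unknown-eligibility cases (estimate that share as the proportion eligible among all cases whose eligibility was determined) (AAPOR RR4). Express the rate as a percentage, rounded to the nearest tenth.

44.4%

Num: 362 + 35 = 397
Known eligible: 362 + 35 + 136 + 169 + 29 = 731
e = 731 / (731 + 142) = 731 / 873 = 0.8373
Estimated eligible among unknowns: 0.8373 × 195 = 163.27
Denominator: 731 + 163.27 = 894.27
RR4 = 397 / 894.27 = 0.4439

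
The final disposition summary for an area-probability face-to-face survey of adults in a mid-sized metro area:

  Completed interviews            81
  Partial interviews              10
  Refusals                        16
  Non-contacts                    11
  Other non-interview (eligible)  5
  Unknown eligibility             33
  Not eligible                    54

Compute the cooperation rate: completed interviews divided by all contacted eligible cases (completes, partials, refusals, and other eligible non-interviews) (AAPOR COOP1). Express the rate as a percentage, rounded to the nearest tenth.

Numerator: 81
Denominator: 81 + 10 + 16 + 5 = 112
COOP1 = 81 / 112 = 0.7232

72.3%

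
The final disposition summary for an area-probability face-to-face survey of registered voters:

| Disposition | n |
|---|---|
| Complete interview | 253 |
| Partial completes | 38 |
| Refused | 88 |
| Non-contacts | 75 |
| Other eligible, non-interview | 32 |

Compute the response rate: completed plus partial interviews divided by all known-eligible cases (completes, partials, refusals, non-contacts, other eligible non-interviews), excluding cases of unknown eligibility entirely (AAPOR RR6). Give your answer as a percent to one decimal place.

59.9%

Numerator → 253 + 38 = 291
Denominator → 253 + 38 + 88 + 75 + 32 = 486
RR6 = 291 / 486 = 0.5988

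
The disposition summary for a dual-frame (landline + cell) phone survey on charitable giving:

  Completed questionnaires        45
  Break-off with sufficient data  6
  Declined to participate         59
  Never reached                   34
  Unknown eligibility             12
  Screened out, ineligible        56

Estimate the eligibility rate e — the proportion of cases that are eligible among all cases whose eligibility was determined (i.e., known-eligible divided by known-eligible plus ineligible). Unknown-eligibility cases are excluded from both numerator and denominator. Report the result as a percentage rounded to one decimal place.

72.0%

Known eligible = 45 + 6 + 59 + 34 = 144
e = 144 / (144 + 56) = 144 / 200 = 0.7200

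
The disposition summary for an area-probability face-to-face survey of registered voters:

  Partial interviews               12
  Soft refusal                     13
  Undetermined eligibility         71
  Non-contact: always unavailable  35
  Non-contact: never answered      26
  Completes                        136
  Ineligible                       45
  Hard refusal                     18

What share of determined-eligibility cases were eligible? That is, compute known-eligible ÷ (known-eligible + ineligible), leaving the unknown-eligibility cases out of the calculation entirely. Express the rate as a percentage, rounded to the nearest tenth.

84.2%

Refusal or break-off = 18 + 13 = 31
Non-contacts = 26 + 35 = 61
Eligible (known) → 136 + 12 + 31 + 61 = 240
e = 240 / (240 + 45) = 240 / 285 = 0.8421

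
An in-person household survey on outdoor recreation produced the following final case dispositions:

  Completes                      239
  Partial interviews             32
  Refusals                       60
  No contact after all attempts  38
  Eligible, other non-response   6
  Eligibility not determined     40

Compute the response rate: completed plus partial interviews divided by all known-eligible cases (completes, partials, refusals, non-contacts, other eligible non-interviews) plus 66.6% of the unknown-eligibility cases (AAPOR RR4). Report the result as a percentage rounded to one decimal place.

67.5%

Top → 239 + 32 = 271
Determined eligible → 239 + 32 + 60 + 38 + 6 = 375
Estimated eligible among unknowns → 0.6660 × 40 = 26.64
Base → 375 + 26.64 = 401.64
RR4 = 271 / 401.64 = 0.6747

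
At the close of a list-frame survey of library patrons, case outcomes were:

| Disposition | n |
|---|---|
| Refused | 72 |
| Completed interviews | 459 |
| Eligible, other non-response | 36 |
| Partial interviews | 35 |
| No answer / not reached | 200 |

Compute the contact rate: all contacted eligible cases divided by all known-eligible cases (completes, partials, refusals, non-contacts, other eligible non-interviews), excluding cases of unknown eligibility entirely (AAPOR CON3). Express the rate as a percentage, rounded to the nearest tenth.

75.1%

Num: 459 + 35 + 72 + 36 = 602
Denominator: 459 + 35 + 72 + 200 + 36 = 802
CON3 = 602 / 802 = 0.7506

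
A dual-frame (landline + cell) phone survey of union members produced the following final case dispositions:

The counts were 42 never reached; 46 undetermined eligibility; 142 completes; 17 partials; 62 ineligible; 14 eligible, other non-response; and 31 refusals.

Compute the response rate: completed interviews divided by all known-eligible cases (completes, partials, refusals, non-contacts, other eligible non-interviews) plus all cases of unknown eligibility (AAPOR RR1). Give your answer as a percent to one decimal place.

Top → 142
Base → 142 + 17 + 31 + 42 + 14 + 46 = 292
RR1 = 142 / 292 = 0.4863

48.6%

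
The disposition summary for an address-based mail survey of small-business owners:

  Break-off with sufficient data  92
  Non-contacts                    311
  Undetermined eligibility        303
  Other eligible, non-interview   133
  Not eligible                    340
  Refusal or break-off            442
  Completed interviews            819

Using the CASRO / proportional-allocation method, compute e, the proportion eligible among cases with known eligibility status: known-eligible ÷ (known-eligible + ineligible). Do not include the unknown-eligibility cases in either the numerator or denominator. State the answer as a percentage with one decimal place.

Eligible (known): 819 + 92 + 442 + 311 + 133 = 1797
e = 1797 / (1797 + 340) = 1797 / 2137 = 0.8409

84.1%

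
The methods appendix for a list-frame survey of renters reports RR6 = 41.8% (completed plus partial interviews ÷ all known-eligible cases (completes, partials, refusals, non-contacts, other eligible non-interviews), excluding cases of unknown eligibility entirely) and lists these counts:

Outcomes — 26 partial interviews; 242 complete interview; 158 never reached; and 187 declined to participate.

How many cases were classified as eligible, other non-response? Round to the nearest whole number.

28

Num: 242 + 26 = 268
RR6 = 268 / D = 0.418
D = 268 / 0.418 = 641.1
Remaining denominator categories sum to 613
eligible, other non-response = 641.1 − 613 ≈ 28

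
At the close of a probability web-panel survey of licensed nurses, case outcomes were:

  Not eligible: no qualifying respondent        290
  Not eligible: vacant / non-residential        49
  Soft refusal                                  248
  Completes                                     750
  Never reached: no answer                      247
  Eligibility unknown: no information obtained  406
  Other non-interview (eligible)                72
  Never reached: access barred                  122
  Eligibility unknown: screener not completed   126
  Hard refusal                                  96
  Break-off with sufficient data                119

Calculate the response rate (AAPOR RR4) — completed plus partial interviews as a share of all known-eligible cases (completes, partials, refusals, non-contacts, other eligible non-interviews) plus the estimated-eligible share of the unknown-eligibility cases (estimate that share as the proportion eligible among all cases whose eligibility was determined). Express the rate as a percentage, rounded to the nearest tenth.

Refused = 96 + 248 = 344
Non-contacts = 247 + 122 = 369
Unknown if eligible = 126 + 406 = 532
Screened out, ineligible = 290 + 49 = 339
Numerator: 750 + 119 = 869
Known eligible: 750 + 119 + 344 + 369 + 72 = 1654
e = 1654 / (1654 + 339) = 1654 / 1993 = 0.8299
e × U: 0.8299 × 532 = 441.51
Denom: 1654 + 441.51 = 2095.51
RR4 = 869 / 2095.51 = 0.4147

41.5%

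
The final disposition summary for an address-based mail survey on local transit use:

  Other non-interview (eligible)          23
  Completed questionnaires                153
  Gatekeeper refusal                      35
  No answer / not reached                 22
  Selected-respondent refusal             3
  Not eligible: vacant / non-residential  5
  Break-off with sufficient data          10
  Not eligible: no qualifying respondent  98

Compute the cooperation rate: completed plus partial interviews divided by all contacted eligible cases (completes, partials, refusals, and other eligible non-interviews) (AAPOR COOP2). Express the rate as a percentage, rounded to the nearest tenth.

72.8%

Declined to participate = 35 + 3 = 38
Ineligible = 98 + 5 = 103
Num → 153 + 10 = 163
Base → 153 + 10 + 38 + 23 = 224
COOP2 = 163 / 224 = 0.7277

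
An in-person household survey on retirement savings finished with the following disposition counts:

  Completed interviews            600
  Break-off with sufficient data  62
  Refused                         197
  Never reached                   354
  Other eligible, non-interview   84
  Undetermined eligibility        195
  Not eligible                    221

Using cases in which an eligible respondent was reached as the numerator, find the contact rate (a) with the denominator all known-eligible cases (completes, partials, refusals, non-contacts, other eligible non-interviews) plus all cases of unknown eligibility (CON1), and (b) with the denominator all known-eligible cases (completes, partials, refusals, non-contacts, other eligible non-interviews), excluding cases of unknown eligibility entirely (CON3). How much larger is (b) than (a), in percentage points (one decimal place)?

Numerator → 600 + 62 + 197 + 84 = 943
Denominator → 600 + 62 + 197 + 354 + 84 + 195 = 1492
CON1 = 943 / 1492 = 0.6320
Denominator → 600 + 62 + 197 + 354 + 84 = 1297
CON3 = 943 / 1297 = 0.7271
Difference = 72.71 − 63.20 = 9.51 percentage points

9.5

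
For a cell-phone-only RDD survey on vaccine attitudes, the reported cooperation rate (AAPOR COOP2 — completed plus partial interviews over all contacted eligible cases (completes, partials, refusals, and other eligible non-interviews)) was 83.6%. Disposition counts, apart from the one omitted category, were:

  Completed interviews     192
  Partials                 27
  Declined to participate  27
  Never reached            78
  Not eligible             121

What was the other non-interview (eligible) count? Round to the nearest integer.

16

Top → 192 + 27 = 219
COOP2 = 219 / D = 0.836
D = 219 / 0.836 = 262.0
Other denominator terms total 246
other non-interview (eligible) = 262.0 − 246 ≈ 16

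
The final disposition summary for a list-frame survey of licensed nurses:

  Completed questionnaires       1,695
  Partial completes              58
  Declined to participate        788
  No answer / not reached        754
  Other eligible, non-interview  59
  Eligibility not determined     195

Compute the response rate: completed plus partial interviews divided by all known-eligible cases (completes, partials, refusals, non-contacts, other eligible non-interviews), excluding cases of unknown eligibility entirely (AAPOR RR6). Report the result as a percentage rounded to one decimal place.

Top: 1695 + 58 = 1753
Base: 1695 + 58 + 788 + 754 + 59 = 3354
RR6 = 1753 / 3354 = 0.5227

52.3%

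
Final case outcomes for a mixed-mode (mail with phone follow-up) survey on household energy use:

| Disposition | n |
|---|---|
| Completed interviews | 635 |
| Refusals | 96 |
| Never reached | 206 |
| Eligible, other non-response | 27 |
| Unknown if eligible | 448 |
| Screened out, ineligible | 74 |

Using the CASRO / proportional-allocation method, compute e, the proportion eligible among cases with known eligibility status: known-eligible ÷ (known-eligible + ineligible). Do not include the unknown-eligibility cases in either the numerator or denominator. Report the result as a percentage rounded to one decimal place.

Known eligible → 635 + 96 + 206 + 27 = 964
e = 964 / (964 + 74) = 964 / 1038 = 0.9287

92.9%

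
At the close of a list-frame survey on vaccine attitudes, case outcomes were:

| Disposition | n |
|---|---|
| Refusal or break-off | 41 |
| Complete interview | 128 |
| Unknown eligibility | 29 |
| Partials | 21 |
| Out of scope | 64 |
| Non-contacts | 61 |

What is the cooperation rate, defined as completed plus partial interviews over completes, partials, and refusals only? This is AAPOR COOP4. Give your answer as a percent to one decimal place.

78.4%

Numerator → 128 + 21 = 149
Denominator → 128 + 21 + 41 = 190
COOP4 = 149 / 190 = 0.7842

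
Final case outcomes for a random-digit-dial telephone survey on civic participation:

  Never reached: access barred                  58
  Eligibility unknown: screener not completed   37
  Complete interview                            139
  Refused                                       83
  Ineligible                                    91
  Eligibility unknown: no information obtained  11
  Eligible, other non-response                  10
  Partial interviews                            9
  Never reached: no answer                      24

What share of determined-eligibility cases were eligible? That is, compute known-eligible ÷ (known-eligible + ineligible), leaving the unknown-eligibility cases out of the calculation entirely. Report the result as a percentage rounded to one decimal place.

78.0%

Non-contacts = 24 + 58 = 82
Undetermined eligibility = 37 + 11 = 48
Determined eligible → 139 + 9 + 83 + 82 + 10 = 323
e = 323 / (323 + 91) = 323 / 414 = 0.7802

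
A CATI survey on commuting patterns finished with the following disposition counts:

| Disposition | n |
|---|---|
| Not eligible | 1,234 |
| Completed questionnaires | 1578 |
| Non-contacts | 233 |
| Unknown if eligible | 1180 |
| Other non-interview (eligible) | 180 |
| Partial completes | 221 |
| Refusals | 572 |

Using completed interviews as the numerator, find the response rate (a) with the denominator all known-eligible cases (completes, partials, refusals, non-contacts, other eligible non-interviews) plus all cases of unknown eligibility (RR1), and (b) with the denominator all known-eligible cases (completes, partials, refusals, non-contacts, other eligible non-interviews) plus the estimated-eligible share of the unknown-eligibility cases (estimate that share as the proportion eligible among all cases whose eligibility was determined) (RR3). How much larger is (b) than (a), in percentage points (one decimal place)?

Num → 1578
Base → 1578 + 221 + 572 + 233 + 180 + 1180 = 3964
RR1 = 1578 / 3964 = 0.3981
Known eligible → 1578 + 221 + 572 + 233 + 180 = 2784
e = 2784 / (2784 + 1234) = 2784 / 4018 = 0.6929
e × U → 0.6929 × 1180 = 817.62
Base → 2784 + 817.62 = 3601.62
RR3 = 1578 / 3601.62 = 0.4381
Difference = 43.81 − 39.81 = 4.00 percentage points

4.0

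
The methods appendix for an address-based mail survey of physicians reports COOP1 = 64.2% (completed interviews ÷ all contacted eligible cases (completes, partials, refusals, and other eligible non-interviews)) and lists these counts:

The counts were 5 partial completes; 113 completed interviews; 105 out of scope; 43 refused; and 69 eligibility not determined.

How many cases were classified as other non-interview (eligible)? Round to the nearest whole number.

COOP1 = 113 / D = 0.642
D = 113 / 0.642 = 176.0
Rest of base = 161
other non-interview (eligible) = 176.0 − 161 ≈ 15

15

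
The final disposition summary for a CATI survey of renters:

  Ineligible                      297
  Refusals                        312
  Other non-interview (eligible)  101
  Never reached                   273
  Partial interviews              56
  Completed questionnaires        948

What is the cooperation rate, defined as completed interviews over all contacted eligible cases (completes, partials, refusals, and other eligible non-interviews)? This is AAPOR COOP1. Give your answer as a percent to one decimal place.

66.9%

Num: 948
Denominator: 948 + 56 + 312 + 101 = 1417
COOP1 = 948 / 1417 = 0.6690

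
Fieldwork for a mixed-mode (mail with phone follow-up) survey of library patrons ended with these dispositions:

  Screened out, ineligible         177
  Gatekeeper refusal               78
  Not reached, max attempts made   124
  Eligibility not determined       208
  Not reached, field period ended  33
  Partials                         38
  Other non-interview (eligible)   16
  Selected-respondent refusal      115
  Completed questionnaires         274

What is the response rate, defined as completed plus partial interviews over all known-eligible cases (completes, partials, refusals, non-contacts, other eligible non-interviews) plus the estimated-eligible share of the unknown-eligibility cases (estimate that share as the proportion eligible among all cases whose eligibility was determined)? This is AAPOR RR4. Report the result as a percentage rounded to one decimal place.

37.0%

Refused = 78 + 115 = 193
No contact after all attempts = 33 + 124 = 157
Num = 274 + 38 = 312
Determined eligible = 274 + 38 + 193 + 157 + 16 = 678
e = 678 / (678 + 177) = 678 / 855 = 0.7930
Eligible share of unknowns = 0.7930 × 208 = 164.94
Base = 678 + 164.94 = 842.94
RR4 = 312 / 842.94 = 0.3701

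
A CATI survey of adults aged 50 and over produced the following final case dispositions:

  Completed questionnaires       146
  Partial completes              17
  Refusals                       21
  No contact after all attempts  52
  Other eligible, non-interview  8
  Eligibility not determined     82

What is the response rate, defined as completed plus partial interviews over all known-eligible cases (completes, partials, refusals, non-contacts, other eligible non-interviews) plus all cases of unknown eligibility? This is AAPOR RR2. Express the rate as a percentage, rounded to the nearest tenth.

50.0%

Numerator: 146 + 17 = 163
Denom: 146 + 17 + 21 + 52 + 8 + 82 = 326
RR2 = 163 / 326 = 0.5000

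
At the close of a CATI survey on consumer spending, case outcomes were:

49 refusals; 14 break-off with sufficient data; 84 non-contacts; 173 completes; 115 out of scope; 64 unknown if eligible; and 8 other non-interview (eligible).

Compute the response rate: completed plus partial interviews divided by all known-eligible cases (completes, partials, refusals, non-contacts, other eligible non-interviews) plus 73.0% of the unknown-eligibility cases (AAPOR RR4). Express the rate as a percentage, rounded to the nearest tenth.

Numerator → 173 + 14 = 187
Eligible (known) → 173 + 14 + 49 + 84 + 8 = 328
Eligible share of unknowns → 0.7300 × 64 = 46.72
Denominator → 328 + 46.72 = 374.72
RR4 = 187 / 374.72 = 0.4990

49.9%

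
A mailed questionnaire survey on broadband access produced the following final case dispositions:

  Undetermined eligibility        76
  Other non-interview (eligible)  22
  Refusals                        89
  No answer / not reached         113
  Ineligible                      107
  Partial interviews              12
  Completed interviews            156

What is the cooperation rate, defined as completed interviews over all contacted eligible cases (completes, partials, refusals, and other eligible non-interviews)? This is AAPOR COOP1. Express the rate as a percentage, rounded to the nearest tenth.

Num → 156
Base → 156 + 12 + 89 + 22 = 279
COOP1 = 156 / 279 = 0.5591

55.9%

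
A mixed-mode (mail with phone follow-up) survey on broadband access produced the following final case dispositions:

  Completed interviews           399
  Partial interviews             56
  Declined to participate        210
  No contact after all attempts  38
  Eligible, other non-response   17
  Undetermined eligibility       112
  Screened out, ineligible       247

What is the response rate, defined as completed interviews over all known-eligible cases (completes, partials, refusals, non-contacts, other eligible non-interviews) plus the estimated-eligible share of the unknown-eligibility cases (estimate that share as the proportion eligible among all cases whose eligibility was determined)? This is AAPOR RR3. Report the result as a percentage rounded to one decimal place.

49.7%

Num: 399
Known eligible: 399 + 56 + 210 + 38 + 17 = 720
e = 720 / (720 + 247) = 720 / 967 = 0.7446
e × U: 0.7446 × 112 = 83.40
Denominator: 720 + 83.40 = 803.40
RR3 = 399 / 803.40 = 0.4966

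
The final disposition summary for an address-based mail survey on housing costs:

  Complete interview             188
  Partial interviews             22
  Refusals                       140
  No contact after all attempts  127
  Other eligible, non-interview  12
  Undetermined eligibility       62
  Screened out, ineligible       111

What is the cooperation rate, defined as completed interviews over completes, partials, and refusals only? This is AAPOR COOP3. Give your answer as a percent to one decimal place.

53.7%

Num = 188
Denom = 188 + 22 + 140 = 350
COOP3 = 188 / 350 = 0.5371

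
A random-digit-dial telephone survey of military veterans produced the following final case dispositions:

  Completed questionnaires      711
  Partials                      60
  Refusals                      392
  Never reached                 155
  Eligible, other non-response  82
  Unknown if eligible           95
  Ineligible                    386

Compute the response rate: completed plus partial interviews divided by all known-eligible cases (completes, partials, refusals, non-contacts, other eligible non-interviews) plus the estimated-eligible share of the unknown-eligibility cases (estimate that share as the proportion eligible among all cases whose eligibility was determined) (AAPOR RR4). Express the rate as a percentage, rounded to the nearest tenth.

Numerator → 711 + 60 = 771
Eligible (known) → 711 + 60 + 392 + 155 + 82 = 1400
e = 1400 / (1400 + 386) = 1400 / 1786 = 0.7839
Estimated eligible among unknowns → 0.7839 × 95 = 74.47
Base → 1400 + 74.47 = 1474.47
RR4 = 771 / 1474.47 = 0.5229

52.3%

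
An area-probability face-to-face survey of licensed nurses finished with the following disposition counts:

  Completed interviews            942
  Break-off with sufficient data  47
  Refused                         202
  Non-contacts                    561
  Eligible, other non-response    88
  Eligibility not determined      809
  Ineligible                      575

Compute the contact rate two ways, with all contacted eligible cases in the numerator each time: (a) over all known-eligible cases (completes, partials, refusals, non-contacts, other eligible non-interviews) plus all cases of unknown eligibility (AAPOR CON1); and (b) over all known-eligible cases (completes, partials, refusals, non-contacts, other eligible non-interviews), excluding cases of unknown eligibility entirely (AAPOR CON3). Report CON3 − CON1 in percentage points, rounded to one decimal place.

21.2

Num = 942 + 47 + 202 + 88 = 1279
Denominator = 942 + 47 + 202 + 561 + 88 + 809 = 2649
CON1 = 1279 / 2649 = 0.4828
Denominator = 942 + 47 + 202 + 561 + 88 = 1840
CON3 = 1279 / 1840 = 0.6951
Difference = 69.51 − 48.28 = 21.23 percentage points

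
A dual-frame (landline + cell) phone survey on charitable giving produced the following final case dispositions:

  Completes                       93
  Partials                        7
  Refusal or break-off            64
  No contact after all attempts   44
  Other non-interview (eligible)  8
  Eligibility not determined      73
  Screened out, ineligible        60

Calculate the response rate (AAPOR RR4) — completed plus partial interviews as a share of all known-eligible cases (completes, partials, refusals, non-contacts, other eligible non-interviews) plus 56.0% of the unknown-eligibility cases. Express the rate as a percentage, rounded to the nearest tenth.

Numerator: 93 + 7 = 100
Eligible (known): 93 + 7 + 64 + 44 + 8 = 216
e × U: 0.5600 × 73 = 40.88
Denom: 216 + 40.88 = 256.88
RR4 = 100 / 256.88 = 0.3893

38.9%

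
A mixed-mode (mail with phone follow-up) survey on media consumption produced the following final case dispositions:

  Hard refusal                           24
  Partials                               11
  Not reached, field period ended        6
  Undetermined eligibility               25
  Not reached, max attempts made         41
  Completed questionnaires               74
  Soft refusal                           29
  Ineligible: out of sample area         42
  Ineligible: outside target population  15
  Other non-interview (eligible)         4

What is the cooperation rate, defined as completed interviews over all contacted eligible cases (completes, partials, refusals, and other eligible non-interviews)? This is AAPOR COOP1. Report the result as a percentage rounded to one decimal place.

52.1%

Refusal or break-off = 24 + 29 = 53
Never reached = 6 + 41 = 47
Not eligible = 15 + 42 = 57
Top = 74
Base = 74 + 11 + 53 + 4 = 142
COOP1 = 74 / 142 = 0.5211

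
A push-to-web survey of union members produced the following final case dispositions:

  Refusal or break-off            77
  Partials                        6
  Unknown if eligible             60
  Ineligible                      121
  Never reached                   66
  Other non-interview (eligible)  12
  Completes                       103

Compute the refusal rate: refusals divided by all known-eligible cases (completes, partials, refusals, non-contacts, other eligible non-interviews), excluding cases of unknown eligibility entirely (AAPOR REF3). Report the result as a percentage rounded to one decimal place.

Num = 77
Denom = 103 + 6 + 77 + 66 + 12 = 264
REF3 = 77 / 264 = 0.2917

29.2%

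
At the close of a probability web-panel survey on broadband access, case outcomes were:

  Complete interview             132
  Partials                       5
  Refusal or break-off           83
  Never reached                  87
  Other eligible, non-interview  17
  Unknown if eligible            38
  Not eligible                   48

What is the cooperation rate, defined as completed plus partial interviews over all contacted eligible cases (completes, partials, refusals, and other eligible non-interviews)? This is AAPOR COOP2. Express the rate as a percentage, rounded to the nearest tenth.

Top → 132 + 5 = 137
Denom → 132 + 5 + 83 + 17 = 237
COOP2 = 137 / 237 = 0.5781

57.8%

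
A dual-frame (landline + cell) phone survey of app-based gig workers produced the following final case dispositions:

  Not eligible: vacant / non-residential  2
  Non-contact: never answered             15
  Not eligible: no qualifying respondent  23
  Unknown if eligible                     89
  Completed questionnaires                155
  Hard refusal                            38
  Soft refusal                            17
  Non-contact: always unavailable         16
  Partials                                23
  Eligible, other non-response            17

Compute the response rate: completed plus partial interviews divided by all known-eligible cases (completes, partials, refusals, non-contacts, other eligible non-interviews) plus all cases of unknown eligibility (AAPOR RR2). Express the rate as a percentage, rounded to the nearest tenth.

48.1%

Refusals = 38 + 17 = 55
No contact after all attempts = 15 + 16 = 31
Out of scope = 23 + 2 = 25
Top → 155 + 23 = 178
Denominator → 155 + 23 + 55 + 31 + 17 + 89 = 370
RR2 = 178 / 370 = 0.4811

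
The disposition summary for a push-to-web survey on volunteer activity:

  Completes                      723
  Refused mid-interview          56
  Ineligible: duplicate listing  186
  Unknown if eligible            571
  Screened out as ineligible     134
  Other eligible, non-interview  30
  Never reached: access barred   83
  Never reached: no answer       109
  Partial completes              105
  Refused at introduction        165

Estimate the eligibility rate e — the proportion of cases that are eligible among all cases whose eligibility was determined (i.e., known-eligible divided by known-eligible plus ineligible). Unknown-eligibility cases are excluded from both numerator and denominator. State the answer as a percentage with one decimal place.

79.9%

Refused = 165 + 56 = 221
No contact after all attempts = 109 + 83 = 192
Not eligible = 134 + 186 = 320
Determined eligible = 723 + 105 + 221 + 192 + 30 = 1271
e = 1271 / (1271 + 320) = 1271 / 1591 = 0.7989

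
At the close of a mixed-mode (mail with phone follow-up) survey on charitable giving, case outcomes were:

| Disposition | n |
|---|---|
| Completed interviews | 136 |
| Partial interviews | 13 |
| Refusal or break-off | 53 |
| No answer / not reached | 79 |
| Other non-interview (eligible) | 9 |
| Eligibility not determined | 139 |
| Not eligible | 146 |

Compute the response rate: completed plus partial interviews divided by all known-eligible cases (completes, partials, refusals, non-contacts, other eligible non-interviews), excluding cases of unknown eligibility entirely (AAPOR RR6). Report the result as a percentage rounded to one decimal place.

51.4%

Numerator = 136 + 13 = 149
Denom = 136 + 13 + 53 + 79 + 9 = 290
RR6 = 149 / 290 = 0.5138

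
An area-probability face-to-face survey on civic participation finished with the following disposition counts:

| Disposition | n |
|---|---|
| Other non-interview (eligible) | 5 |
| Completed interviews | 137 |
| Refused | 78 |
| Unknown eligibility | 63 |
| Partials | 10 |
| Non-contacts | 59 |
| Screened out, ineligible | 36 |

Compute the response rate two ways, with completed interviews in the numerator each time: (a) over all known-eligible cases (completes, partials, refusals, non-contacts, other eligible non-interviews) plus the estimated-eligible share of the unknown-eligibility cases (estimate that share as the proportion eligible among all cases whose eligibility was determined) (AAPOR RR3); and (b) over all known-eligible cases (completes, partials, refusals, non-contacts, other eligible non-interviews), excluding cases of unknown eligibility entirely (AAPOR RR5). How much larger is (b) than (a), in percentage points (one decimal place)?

7.7

Top → 137
Eligible (known) → 137 + 10 + 78 + 59 + 5 = 289
e = 289 / (289 + 36) = 289 / 325 = 0.8892
Estimated eligible among unknowns → 0.8892 × 63 = 56.02
Denominator → 289 + 56.02 = 345.02
RR3 = 137 / 345.02 = 0.3971
Denominator → 137 + 10 + 78 + 59 + 5 = 289
RR5 = 137 / 289 = 0.4740
Difference = 47.40 − 39.71 = 7.69 percentage points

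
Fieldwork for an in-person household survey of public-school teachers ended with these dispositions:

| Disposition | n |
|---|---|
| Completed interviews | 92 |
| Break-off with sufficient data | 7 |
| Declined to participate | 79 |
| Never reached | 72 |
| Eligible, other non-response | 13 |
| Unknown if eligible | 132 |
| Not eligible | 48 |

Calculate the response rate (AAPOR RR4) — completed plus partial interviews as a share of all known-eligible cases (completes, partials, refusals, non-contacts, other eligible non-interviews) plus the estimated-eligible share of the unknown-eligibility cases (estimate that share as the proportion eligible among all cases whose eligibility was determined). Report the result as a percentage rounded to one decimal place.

26.4%

Numerator = 92 + 7 = 99
Determined eligible = 92 + 7 + 79 + 72 + 13 = 263
e = 263 / (263 + 48) = 263 / 311 = 0.8457
e × U = 0.8457 × 132 = 111.63
Denom = 263 + 111.63 = 374.63
RR4 = 99 / 374.63 = 0.2643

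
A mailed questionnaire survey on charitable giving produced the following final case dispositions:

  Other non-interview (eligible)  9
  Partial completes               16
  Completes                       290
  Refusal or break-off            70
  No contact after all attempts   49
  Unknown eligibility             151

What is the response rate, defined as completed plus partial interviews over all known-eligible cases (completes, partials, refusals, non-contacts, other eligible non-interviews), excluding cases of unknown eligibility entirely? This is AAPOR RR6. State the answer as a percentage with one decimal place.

70.5%

Numerator: 290 + 16 = 306
Denominator: 290 + 16 + 70 + 49 + 9 = 434
RR6 = 306 / 434 = 0.7051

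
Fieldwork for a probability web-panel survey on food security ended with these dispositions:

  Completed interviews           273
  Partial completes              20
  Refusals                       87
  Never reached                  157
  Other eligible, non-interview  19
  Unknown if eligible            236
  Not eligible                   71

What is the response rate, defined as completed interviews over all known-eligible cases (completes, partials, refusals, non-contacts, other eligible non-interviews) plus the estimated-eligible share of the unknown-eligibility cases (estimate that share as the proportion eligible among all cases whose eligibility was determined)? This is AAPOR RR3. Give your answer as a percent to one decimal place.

35.7%

Num → 273
Eligible (known) → 273 + 20 + 87 + 157 + 19 = 556
e = 556 / (556 + 71) = 556 / 627 = 0.8868
e × U → 0.8868 × 236 = 209.28
Denominator → 556 + 209.28 = 765.28
RR3 = 273 / 765.28 = 0.3567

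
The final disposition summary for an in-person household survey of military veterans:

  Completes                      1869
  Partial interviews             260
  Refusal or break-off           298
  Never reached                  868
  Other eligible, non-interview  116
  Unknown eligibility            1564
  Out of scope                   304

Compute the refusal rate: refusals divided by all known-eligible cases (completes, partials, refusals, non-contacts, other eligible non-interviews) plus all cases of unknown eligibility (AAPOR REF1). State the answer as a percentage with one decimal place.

6.0%

Numerator = 298
Denominator = 1869 + 260 + 298 + 868 + 116 + 1564 = 4975
REF1 = 298 / 4975 = 0.0599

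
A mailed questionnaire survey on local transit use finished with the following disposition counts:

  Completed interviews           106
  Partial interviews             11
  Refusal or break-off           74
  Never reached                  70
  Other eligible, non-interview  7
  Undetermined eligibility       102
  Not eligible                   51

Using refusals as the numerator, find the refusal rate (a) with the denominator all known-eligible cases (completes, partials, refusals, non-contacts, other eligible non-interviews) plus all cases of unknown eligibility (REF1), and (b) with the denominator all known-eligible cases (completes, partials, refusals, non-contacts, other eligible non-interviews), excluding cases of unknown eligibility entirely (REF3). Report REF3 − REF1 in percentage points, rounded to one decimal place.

7.6

Top: 74
Base: 106 + 11 + 74 + 70 + 7 + 102 = 370
REF1 = 74 / 370 = 0.2000
Base: 106 + 11 + 74 + 70 + 7 = 268
REF3 = 74 / 268 = 0.2761
Difference = 27.61 − 20.00 = 7.61 percentage points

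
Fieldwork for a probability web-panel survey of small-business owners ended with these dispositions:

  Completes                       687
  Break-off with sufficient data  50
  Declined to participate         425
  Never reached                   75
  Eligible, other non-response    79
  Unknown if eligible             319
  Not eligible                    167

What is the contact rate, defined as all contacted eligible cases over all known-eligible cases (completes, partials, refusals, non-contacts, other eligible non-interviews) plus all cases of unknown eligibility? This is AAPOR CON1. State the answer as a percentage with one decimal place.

75.9%

Num: 687 + 50 + 425 + 79 = 1241
Denom: 687 + 50 + 425 + 75 + 79 + 319 = 1635
CON1 = 1241 / 1635 = 0.7590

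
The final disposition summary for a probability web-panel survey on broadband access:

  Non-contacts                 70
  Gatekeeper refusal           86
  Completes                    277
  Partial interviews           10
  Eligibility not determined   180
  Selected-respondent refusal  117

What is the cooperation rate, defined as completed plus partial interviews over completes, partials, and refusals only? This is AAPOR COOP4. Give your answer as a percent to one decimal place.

58.6%

Refused = 86 + 117 = 203
Top → 277 + 10 = 287
Denom → 277 + 10 + 203 = 490
COOP4 = 287 / 490 = 0.5857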